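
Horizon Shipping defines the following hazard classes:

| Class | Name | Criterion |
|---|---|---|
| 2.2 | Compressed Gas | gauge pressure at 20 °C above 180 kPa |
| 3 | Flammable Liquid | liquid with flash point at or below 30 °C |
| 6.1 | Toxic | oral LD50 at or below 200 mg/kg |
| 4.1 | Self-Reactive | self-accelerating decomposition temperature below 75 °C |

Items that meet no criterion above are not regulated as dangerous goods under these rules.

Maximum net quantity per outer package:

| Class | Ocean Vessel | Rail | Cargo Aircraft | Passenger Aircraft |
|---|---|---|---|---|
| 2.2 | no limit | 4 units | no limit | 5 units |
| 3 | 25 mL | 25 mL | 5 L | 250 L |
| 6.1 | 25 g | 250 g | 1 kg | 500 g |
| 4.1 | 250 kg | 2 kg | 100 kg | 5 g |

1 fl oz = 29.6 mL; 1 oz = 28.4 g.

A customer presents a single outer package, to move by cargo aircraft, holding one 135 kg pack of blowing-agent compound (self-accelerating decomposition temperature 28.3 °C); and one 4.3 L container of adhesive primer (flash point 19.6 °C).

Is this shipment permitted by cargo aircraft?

The blowing-agent compound has self-accelerating decomposition temperature 28.3 °C, which is < 75 °C, so it is Class 4.1 (Self-Reactive).
The adhesive primer has flash point 19.6 °C, which is ≤ 30 °C, so it is Class 3 (Flammable Liquid).
Class 4.1 quantity: 135 kg.
That exceeds the Class 4.1 cargo aircraft limit of 100 kg.
Class 3 quantity: 4.3 L.
4.3 L ≤ 5 L (cargo aircraft limit, Class 3) — within limit.

No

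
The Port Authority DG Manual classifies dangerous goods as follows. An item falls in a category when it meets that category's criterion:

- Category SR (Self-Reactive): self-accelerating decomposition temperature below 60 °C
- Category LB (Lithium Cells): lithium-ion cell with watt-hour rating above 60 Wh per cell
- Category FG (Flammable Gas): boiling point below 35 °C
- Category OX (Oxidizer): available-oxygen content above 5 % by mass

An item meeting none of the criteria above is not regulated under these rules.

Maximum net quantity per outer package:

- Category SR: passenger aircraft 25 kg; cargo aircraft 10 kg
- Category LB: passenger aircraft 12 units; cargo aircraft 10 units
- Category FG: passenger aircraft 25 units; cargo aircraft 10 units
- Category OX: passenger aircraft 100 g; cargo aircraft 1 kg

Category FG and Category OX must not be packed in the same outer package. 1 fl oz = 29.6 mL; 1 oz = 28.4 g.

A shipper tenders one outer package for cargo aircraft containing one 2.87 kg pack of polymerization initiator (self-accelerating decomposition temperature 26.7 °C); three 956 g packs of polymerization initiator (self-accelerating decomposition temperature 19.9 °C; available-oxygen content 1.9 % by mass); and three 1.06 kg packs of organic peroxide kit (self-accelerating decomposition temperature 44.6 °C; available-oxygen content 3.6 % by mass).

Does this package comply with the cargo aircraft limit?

The polymerization initiator has self-accelerating decomposition temperature 26.7 °C, which is < 60 °C, so it is Category SR (Self-Reactive).
With self-accelerating decomposition temperature 19.9 °C (< 60 °C), the polymerization initiator falls in Category SR.
Self-accelerating decomposition temperature 44.6 °C meets the Category SR criterion (Self-Reactive), so the organic peroxide kit is Category SR.
Category SR net quantity: 2.87 kg + (three 956 g packs = 2.868 kg) + (three 1.06 kg packs = 3.18 kg) = 8.918 kg.
8.918 kg is within the cargo aircraft limit of 10 kg for Category SR.

Yes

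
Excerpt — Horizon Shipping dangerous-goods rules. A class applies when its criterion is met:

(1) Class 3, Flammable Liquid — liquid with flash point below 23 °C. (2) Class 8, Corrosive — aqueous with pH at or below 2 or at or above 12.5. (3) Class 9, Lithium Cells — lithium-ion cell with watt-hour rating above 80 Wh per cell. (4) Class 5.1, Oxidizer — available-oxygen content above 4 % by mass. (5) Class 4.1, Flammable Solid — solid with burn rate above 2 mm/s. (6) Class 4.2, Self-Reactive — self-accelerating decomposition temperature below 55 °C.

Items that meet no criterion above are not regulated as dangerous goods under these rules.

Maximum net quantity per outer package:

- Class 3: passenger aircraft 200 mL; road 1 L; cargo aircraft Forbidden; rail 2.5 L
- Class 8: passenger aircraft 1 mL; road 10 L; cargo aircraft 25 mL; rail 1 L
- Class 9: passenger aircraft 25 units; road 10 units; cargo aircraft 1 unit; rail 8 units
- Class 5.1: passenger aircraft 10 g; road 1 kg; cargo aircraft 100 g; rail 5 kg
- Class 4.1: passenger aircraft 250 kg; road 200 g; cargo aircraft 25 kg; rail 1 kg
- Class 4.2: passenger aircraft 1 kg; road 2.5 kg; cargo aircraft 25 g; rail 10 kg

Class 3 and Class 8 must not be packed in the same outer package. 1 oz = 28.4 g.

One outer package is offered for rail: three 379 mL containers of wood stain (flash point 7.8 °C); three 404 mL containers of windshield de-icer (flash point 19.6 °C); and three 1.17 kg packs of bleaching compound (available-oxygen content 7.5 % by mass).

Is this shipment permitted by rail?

Yes

Wood stain: flash point 7.8 °C < 23 °C → Class 3 (Flammable Liquid).
Windshield de-icer: flash point 19.6 °C < 23 °C → Class 3 (Flammable Liquid).
Bleaching compound: available-oxygen content 7.5 % by mass > 4 % by mass → Class 5.1 (Oxidizer).
Total Class 3: (three 379 mL containers = 1.137 L) + (three 404 mL containers = 1.212 L) = 2.349 L.
That is within the Class 3 rail limit of 2.5 L.
Class 5.1 quantity: three 1.17 kg packs = 3.51 kg.
3.51 kg ≤ 5 kg (rail limit, Class 5.1) — within limit.
The segregation rule (Class 3 with Class 8) does not apply to Class 3 with Class 5.1.
Every hazard class is within its rail limit and no segregation rule is violated.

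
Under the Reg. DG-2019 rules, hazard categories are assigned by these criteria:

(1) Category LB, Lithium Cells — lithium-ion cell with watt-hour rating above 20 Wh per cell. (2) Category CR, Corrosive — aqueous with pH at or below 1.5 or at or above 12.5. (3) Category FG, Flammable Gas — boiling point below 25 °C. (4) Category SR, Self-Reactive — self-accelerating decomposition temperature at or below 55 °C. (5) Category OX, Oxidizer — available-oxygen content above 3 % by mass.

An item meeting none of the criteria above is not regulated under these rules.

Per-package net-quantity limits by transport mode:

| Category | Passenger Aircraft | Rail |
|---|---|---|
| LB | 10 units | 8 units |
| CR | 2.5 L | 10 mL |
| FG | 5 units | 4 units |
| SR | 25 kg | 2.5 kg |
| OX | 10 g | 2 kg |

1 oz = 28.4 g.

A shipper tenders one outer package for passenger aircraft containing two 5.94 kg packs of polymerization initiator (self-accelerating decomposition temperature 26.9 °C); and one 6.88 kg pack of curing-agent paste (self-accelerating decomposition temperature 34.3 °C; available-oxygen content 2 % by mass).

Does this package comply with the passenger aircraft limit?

The polymerization initiator has self-accelerating decomposition temperature 26.9 °C, which is ≤ 55 °C, so it is Category SR (Self-Reactive).
Self-accelerating decomposition temperature 34.3 °C meets the Category SR criterion (Self-Reactive), so the curing-agent paste is Category SR.
Category SR net quantity: (two 5.94 kg packs = 11.88 kg) + 6.88 kg = 18.76 kg.
That is within the Category SR passenger aircraft limit of 25 kg.

Yes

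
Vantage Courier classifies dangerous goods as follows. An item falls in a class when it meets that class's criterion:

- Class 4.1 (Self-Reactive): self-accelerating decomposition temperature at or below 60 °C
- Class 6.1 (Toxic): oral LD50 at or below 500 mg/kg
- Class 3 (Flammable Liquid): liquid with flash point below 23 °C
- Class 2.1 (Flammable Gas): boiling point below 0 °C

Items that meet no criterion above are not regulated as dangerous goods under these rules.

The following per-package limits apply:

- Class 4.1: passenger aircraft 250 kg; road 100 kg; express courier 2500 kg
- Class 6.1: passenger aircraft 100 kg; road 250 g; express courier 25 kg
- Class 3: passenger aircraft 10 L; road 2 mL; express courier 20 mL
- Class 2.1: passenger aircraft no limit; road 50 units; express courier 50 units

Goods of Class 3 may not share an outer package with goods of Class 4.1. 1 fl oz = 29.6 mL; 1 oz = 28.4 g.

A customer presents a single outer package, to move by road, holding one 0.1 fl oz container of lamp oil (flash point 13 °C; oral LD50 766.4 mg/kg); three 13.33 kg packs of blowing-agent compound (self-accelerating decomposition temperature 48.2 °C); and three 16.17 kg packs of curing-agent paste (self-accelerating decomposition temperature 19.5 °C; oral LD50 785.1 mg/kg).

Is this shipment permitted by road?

With flash point 13 °C (< 23 °C), the lamp oil falls in Class 3.
Self-accelerating decomposition temperature 48.2 °C meets the Class 4.1 criterion (Self-Reactive), so the blowing-agent compound is Class 4.1.
The curing-agent paste has self-accelerating decomposition temperature 19.5 °C, which is ≤ 60 °C, so it is Class 4.1 (Self-Reactive).
Class 3 quantity: one 0.1 fl oz container = 2.96 mL.
2.96 mL exceeds the road limit of 2 mL for Class 3.
Class 4.1 net quantity: (three 13.33 kg packs = 39.99 kg) + (three 16.17 kg packs = 48.51 kg) = 88.5 kg.
88.5 kg ≤ 100 kg (road limit, Class 4.1) — within limit.
Class 3 and Class 4.1 may not share an outer package.

No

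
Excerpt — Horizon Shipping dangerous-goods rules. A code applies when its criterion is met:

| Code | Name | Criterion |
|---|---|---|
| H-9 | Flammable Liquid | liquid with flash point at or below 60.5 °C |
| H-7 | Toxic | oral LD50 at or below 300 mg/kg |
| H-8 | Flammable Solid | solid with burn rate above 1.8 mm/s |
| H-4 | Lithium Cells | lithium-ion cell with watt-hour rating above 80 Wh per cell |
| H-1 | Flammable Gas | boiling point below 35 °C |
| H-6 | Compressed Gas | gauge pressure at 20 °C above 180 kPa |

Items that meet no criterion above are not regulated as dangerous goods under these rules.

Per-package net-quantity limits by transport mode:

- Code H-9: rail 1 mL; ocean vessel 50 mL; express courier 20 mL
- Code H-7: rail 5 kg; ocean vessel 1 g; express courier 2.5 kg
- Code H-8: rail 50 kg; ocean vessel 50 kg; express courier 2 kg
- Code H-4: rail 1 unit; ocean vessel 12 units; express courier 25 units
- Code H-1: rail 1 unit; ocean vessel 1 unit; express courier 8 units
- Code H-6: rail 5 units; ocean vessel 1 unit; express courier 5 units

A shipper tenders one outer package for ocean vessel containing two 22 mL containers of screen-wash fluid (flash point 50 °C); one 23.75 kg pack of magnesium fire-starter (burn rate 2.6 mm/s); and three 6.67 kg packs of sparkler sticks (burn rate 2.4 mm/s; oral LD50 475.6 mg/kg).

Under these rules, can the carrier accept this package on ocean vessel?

Yes

Flash point 50 °C meets the Code H-9 criterion (Flammable Liquid), so the screen-wash fluid is Code H-9.
The magnesium fire-starter has burn rate 2.6 mm/s, which is > 1.8 mm/s, so it is Code H-8 (Flammable Solid).
Burn rate 2.4 mm/s meets the Code H-8 criterion (Flammable Solid), so the sparkler sticks are Code H-8.
Total Code H-8: 23.75 kg + (three 6.67 kg packs = 20.01 kg) = 43.76 kg.
That is within the Code H-8 ocean vessel limit of 50 kg.
Code H-9 quantity: two 22 mL containers = 44 mL.
44 mL ≤ 50 mL (ocean vessel limit, Code H-9) — within limit.
Every hazard code is within its ocean vessel limit and no segregation rule is violated.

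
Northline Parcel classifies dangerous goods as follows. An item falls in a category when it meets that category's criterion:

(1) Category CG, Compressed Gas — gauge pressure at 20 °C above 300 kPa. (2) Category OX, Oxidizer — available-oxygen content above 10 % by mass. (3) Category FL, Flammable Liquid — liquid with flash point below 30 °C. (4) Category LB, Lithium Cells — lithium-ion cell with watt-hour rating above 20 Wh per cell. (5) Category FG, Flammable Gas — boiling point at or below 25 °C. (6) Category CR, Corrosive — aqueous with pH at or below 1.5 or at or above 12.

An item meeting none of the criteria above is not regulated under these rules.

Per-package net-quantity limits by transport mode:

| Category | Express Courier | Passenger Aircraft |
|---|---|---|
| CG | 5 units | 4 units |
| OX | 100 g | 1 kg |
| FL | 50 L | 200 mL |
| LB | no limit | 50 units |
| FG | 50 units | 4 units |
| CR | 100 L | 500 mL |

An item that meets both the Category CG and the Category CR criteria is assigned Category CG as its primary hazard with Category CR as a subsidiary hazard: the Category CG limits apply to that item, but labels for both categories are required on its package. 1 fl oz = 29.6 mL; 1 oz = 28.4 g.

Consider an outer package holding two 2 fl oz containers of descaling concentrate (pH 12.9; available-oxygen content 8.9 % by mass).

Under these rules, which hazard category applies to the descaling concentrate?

Category CR

pH 12.9 meets the Category CR criterion (Corrosive), so the descaling concentrate is Category CR.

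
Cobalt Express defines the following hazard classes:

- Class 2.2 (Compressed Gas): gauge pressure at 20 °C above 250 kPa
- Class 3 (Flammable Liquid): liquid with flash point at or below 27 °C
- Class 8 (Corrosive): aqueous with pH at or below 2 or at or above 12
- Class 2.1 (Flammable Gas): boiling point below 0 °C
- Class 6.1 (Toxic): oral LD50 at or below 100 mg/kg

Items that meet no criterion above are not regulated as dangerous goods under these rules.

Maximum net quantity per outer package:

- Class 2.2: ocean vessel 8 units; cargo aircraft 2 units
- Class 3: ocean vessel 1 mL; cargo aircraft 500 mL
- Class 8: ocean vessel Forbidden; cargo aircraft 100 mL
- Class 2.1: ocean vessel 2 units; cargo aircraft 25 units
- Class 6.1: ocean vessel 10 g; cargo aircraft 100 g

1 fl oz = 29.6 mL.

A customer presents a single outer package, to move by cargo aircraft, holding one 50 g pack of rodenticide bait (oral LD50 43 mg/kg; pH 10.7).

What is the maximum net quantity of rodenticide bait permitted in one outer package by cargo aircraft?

With oral LD50 43 mg/kg (≤ 100 mg/kg), the rodenticide bait falls in Class 6.1.
The cargo aircraft limit for Class 6.1 is 100 g.

100 g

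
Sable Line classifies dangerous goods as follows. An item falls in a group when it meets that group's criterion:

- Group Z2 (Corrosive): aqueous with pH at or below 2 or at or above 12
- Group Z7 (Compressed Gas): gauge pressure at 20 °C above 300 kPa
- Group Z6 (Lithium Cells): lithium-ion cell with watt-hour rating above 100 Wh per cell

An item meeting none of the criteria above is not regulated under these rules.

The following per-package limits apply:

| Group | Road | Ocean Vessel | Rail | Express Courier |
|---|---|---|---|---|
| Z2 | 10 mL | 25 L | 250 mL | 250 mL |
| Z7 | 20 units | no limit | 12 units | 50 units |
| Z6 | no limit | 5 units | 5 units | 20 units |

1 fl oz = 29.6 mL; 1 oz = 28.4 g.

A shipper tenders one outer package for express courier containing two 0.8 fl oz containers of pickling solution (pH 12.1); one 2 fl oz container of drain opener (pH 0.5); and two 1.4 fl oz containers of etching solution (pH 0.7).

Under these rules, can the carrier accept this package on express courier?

The pickling solution has pH 12.1, which is ≥ 12, so it is Group Z2 (Corrosive).
With pH 0.5 (≤ 2), the drain opener falls in Group Z2.
With pH 0.7 (≤ 2), the etching solution falls in Group Z2.
Total Group Z2: (two 0.8 fl oz containers = 47.36 mL) + (one 2 fl oz container = 59.2 mL) + (two 1.4 fl oz containers = 82.88 mL) = 189.44 mL.
That is within the Group Z2 express courier limit of 250 mL.

Yes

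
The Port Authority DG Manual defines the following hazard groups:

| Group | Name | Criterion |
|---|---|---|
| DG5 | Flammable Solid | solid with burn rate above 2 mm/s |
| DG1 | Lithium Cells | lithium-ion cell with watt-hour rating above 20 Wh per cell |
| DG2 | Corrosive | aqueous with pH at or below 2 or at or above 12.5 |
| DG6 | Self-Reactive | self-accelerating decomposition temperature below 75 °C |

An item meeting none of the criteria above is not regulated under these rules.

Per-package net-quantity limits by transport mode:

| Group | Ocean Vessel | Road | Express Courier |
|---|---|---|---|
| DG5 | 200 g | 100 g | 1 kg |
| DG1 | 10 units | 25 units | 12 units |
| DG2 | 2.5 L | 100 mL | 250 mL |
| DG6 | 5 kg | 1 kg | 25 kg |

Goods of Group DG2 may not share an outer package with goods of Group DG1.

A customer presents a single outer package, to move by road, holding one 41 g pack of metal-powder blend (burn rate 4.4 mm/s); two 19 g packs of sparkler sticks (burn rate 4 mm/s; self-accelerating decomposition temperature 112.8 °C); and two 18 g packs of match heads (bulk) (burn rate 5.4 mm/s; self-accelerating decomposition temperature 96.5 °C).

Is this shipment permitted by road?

With burn rate 4.4 mm/s (> 2 mm/s), the metal-powder blend falls in Group DG5.
The sparkler sticks have burn rate 4 mm/s, which is > 2 mm/s, so they are Group DG5 (Flammable Solid).
Match heads (bulk): burn rate 5.4 mm/s > 2 mm/s → Group DG5 (Flammable Solid).
Total Group DG5: 41 g + (two 19 g packs = 38 g) + (two 18 g packs = 36 g) = 115 g.
115 g > 100 g (road limit, Group DG5) — over the limit.

No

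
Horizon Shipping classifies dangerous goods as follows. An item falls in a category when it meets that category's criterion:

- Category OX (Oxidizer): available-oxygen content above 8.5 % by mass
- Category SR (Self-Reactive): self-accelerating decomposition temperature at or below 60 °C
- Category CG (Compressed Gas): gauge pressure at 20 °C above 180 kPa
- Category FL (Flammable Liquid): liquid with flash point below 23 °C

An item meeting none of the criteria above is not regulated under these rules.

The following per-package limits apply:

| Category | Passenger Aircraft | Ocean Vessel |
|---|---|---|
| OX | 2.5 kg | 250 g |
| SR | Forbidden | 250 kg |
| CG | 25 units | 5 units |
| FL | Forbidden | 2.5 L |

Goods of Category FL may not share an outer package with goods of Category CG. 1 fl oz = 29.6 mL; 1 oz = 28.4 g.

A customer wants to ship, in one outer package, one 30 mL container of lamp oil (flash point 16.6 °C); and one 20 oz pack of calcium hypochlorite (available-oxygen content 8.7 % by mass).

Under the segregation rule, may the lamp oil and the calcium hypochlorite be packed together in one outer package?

Yes

The lamp oil has flash point 16.6 °C, which is < 23 °C, so it is Category FL (Flammable Liquid).
With available-oxygen content 8.7 % by mass (> 8.5 % by mass), the calcium hypochlorite falls in Category OX.
No segregation rule bars Category FL with Category OX.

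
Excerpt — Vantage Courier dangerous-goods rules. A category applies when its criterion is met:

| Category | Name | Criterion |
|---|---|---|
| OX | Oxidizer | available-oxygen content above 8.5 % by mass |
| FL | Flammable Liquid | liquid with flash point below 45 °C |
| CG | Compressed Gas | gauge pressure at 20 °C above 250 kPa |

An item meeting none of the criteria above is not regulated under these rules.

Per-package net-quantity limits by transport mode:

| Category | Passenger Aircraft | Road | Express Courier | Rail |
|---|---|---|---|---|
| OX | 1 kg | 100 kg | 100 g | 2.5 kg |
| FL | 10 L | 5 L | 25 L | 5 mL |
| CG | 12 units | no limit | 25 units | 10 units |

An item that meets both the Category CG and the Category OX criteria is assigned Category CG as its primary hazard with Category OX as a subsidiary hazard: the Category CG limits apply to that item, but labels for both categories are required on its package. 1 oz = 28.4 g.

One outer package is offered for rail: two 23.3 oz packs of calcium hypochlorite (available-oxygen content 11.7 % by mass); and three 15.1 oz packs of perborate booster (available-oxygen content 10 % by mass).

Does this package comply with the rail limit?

Calcium hypochlorite: available-oxygen content 11.7 % by mass > 8.5 % by mass → Category OX (Oxidizer).
The perborate booster has available-oxygen content 10 % by mass, which is > 8.5 % by mass, so it is Category OX (Oxidizer).
Category OX net quantity: (two 23.3 oz packs = 1323.44 g) + (three 15.1 oz packs = 1286.52 g) = 2609.96 g.
2609.96 g > 2.5 kg (rail limit, Category OX) — over the limit.

No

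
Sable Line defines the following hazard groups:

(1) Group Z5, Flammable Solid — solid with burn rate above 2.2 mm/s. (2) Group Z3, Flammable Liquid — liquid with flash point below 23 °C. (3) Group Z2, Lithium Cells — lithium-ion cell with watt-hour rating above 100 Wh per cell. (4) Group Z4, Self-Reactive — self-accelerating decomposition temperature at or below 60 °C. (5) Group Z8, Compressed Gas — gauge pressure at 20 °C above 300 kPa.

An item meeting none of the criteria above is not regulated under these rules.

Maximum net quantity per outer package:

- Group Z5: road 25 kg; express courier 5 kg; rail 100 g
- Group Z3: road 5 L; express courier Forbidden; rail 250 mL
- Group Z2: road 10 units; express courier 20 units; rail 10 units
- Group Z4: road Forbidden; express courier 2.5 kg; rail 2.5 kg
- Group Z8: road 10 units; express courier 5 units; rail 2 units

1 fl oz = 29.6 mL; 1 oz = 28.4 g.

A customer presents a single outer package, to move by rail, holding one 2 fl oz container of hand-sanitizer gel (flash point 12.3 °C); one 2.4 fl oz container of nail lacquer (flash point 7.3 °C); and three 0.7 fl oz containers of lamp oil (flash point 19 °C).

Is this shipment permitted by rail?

Yes

With flash point 12.3 °C (< 23 °C), the hand-sanitizer gel falls in Group Z3.
Nail lacquer: flash point 7.3 °C < 23 °C → Group Z3 (Flammable Liquid).
Lamp oil: flash point 19 °C < 23 °C → Group Z3 (Flammable Liquid).
Group Z3 net quantity: (one 2 fl oz container = 59.2 mL) + (one 2.4 fl oz container = 71.04 mL) + (three 0.7 fl oz containers = 62.16 mL) = 192.4 mL.
That is within the Group Z3 rail limit of 250 mL.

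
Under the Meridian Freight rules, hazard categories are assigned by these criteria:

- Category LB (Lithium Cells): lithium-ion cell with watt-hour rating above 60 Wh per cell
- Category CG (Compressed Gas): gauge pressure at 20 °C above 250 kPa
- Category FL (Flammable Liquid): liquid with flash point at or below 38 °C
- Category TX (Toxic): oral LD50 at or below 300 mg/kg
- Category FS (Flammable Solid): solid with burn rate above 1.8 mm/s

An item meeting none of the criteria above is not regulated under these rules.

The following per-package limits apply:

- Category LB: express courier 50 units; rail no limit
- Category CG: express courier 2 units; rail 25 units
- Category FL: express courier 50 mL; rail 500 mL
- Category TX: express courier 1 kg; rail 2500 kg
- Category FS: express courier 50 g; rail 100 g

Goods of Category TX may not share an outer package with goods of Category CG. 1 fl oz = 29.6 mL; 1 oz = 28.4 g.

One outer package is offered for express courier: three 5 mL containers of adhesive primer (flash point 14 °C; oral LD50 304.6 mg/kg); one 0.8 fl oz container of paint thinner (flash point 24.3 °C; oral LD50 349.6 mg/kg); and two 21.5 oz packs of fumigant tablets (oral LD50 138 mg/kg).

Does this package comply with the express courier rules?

No

The adhesive primer has flash point 14 °C, which is ≤ 38 °C, so it is Category FL (Flammable Liquid).
With flash point 24.3 °C (≤ 38 °C), the paint thinner falls in Category FL.
Fumigant tablets: oral LD50 138 mg/kg ≤ 300 mg/kg → Category TX (Toxic).
Category TX quantity: two 21.5 oz packs = 1221.2 g.
1221.2 g > 1 kg (express courier limit, Category TX) — over the limit.
Category FL net quantity: (three 5 mL containers = 15 mL) + (one 0.8 fl oz container = 23.68 mL) = 38.68 mL.
That is within the Category FL express courier limit of 50 mL.
The segregation rule (Category TX with Category CG) does not apply to Category TX with Category FL.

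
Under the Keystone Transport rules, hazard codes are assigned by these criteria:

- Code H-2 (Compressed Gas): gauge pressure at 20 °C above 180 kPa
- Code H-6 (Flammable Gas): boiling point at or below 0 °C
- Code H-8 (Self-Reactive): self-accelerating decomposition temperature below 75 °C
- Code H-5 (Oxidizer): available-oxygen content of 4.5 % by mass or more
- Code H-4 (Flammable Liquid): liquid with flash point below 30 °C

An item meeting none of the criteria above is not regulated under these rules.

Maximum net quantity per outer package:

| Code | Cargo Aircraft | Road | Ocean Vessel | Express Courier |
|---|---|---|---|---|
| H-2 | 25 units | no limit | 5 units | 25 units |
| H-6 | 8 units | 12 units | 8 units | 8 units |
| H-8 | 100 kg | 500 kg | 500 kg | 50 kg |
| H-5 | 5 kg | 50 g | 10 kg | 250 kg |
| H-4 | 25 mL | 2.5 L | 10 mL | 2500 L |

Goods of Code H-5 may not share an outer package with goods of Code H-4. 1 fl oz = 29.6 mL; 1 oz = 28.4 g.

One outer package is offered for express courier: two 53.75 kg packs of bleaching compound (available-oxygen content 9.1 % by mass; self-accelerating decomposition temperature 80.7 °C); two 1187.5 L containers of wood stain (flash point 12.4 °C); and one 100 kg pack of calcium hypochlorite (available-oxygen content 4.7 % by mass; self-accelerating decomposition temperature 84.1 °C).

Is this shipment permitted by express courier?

No

The bleaching compound has available-oxygen content 9.1 % by mass, which is ≥ 4.5 % by mass, so it is Code H-5 (Oxidizer).
Wood stain: flash point 12.4 °C < 30 °C → Code H-4 (Flammable Liquid).
Available-oxygen content 4.7 % by mass meets the Code H-5 criterion (Oxidizer), so the calcium hypochlorite is Code H-5.
Total Code H-5: (two 53.75 kg packs = 107.5 kg) + 100 kg = 207.5 kg.
207.5 kg is within the express courier limit of 250 kg for Code H-5.
Code H-4 quantity: two 1187.5 L containers = 2375 L.
2375 L ≤ 2500 L (express courier limit, Code H-4) — within limit.
Code H-5 and Code H-4 may not share an outer package.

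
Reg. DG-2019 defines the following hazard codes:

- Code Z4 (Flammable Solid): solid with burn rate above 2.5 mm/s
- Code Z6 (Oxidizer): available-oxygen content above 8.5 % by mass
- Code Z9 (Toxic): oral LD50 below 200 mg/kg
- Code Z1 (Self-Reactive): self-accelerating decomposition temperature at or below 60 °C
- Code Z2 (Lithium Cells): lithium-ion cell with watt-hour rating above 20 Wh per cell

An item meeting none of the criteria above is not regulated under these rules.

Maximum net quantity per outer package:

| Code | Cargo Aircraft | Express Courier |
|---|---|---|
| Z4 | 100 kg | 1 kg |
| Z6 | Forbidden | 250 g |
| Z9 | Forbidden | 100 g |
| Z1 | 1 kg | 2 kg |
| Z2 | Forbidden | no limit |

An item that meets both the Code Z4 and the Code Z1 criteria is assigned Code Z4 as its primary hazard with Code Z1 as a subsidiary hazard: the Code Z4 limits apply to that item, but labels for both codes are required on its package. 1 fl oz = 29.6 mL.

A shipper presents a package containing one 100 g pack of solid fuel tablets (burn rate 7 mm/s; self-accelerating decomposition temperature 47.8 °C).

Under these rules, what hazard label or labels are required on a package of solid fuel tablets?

The solid fuel tablets have burn rate 7 mm/s, which is > 2.5 mm/s, so they are Code Z4 (Flammable Solid).
Self-accelerating decomposition temperature 47.8 °C meets the Code Z1 criterion (Self-Reactive), so the solid fuel tablets are Code Z1.
By the precedence rule Code Z4 is primary and Code Z1 is subsidiary, and that rule requires both labels on the package.

Code Z1 and Z4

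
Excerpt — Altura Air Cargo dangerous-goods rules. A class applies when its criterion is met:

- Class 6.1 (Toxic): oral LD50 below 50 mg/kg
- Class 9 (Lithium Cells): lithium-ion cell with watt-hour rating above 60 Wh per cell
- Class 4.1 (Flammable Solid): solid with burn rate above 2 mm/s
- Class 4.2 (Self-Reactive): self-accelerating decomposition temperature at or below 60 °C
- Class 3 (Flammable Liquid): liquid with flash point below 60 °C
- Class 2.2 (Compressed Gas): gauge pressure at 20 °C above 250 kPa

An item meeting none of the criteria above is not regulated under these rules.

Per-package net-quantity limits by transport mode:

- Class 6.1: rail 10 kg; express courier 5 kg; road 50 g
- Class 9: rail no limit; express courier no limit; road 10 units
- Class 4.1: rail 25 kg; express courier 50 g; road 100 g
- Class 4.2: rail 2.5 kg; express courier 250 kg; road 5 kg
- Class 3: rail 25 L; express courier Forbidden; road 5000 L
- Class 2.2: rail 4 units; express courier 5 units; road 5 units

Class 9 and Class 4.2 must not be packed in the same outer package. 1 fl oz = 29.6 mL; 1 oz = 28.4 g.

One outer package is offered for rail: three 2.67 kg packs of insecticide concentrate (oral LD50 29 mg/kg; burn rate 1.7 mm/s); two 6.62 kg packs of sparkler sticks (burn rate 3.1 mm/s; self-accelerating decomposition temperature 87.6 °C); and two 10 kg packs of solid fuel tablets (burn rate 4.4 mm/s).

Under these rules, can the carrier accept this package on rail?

Oral LD50 29 mg/kg meets the Class 6.1 criterion (Toxic), so the insecticide concentrate is Class 6.1.
With burn rate 3.1 mm/s (> 2 mm/s), the sparkler sticks fall in Class 4.1.
With burn rate 4.4 mm/s (> 2 mm/s), the solid fuel tablets fall in Class 4.1.
Class 4.1 net quantity: (two 6.62 kg packs = 13.24 kg) + (two 10 kg packs = 20 kg) = 33.24 kg.
33.24 kg exceeds the rail limit of 25 kg for Class 4.1.
Class 6.1 quantity: three 2.67 kg packs = 8.01 kg.
8.01 kg ≤ 10 kg (rail limit, Class 6.1) — within limit.
The segregation rule (Class 9 with Class 4.2) does not apply to Class 4.1 with Class 6.1.

No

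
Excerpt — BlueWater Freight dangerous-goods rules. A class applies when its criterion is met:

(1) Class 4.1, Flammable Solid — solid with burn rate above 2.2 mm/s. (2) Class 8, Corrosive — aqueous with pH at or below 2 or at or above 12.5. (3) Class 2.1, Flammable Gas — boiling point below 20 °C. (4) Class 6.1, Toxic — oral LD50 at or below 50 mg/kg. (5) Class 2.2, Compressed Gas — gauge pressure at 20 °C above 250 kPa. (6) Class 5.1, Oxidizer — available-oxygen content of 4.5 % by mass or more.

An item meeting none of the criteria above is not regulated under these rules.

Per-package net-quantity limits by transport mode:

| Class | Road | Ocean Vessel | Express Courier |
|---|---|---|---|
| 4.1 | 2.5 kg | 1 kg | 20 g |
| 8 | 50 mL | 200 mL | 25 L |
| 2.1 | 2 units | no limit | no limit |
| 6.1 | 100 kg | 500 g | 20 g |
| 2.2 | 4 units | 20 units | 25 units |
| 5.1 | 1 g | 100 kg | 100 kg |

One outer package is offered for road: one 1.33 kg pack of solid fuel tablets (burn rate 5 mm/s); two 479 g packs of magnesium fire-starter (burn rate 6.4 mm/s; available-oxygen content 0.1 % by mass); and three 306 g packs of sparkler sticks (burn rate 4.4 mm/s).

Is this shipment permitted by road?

Solid fuel tablets: burn rate 5 mm/s > 2.2 mm/s → Class 4.1 (Flammable Solid).
With burn rate 6.4 mm/s (> 2.2 mm/s), the magnesium fire-starter falls in Class 4.1.
Burn rate 4.4 mm/s meets the Class 4.1 criterion (Flammable Solid), so the sparkler sticks are Class 4.1.
Class 4.1 net quantity: 1.33 kg + (two 479 g packs = 958 g) + (three 306 g packs = 918 g) = 3.206 kg.
That exceeds the Class 4.1 road limit of 2.5 kg.

No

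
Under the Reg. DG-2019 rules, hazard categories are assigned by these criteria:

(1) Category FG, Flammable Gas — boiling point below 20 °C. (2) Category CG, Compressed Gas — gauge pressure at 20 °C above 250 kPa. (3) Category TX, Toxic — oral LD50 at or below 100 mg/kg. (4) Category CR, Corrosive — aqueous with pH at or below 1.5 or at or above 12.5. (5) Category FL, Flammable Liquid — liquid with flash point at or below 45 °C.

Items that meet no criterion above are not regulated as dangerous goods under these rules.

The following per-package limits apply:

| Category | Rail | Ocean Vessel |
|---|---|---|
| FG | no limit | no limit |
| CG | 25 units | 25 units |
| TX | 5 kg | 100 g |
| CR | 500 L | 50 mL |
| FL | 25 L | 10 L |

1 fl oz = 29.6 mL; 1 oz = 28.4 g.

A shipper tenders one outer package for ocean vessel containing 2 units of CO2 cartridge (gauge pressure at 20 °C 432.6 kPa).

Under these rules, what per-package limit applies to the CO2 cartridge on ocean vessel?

25 units

The CO2 cartridge has gauge pressure at 20 °C 432.6 kPa, which is > 250 kPa, so it is Category CG (Compressed Gas).
The ocean vessel limit for Category CG is 25 units.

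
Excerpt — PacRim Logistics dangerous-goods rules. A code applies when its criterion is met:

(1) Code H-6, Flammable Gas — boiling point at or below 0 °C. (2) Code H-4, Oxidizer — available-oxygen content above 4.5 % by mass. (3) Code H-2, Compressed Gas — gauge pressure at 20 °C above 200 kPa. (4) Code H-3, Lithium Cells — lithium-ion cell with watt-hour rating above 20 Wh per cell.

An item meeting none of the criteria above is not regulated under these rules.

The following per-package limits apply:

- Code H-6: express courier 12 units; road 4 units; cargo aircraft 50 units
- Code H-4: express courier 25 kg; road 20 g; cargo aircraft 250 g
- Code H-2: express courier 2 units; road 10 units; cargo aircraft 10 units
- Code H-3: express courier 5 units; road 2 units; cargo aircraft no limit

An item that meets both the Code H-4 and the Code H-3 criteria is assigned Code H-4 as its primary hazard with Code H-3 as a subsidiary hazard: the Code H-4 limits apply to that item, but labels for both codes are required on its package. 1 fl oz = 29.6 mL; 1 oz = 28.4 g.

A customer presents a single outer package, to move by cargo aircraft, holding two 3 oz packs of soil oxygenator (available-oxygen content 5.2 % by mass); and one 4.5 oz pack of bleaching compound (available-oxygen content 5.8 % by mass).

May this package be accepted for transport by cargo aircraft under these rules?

With available-oxygen content 5.2 % by mass (> 4.5 % by mass), the soil oxygenator falls in Code H-4.
With available-oxygen content 5.8 % by mass (> 4.5 % by mass), the bleaching compound falls in Code H-4.
Total Code H-4: (two 3 oz packs = 170.4 g) + (one 4.5 oz pack = 127.8 g) = 298.2 g.
That exceeds the Code H-4 cargo aircraft limit of 250 g.

No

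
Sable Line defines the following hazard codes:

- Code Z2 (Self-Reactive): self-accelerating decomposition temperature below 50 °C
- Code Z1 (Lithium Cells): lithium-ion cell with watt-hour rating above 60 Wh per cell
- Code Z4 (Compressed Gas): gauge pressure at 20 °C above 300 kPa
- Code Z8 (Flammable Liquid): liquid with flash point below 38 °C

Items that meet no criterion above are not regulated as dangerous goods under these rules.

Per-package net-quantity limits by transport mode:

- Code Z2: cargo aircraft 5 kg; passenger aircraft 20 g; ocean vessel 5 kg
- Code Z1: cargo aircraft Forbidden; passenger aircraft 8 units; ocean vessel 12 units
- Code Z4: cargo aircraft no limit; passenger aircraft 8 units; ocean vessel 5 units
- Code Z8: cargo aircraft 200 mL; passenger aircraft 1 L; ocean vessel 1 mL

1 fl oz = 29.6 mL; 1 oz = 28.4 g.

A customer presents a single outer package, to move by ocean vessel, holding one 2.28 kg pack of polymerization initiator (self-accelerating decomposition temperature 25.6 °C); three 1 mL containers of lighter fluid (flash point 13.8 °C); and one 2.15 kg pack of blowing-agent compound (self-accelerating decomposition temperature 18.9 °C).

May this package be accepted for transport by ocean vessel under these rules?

Self-accelerating decomposition temperature 25.6 °C meets the Code Z2 criterion (Self-Reactive), so the polymerization initiator is Code Z2.
With flash point 13.8 °C (< 38 °C), the lighter fluid falls in Code Z8.
The blowing-agent compound has self-accelerating decomposition temperature 18.9 °C, which is < 50 °C, so it is Code Z2 (Self-Reactive).
Total Code Z2: 2.28 kg + 2.15 kg = 4.43 kg.
That is within the Code Z2 ocean vessel limit of 5 kg.
Code Z8 quantity: three 1 mL containers = 3 mL.
3 mL exceeds the ocean vessel limit of 1 mL for Code Z8.

No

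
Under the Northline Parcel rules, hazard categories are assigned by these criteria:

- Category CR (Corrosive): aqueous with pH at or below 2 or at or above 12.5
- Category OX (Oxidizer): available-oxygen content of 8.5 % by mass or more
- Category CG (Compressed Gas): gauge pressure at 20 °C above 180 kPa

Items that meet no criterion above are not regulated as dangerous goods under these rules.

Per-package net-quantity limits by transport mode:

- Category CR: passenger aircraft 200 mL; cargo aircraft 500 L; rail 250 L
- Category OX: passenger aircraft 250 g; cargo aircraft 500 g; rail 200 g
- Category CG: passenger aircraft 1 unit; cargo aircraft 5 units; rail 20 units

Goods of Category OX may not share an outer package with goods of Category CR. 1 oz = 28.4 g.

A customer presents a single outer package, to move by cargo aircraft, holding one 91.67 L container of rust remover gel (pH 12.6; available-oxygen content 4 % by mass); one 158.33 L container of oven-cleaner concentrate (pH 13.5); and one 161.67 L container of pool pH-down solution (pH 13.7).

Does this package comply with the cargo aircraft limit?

The rust remover gel has pH 12.6, which is ≥ 12.5, so it is Category CR (Corrosive).
With pH 13.5 (≥ 12.5), the oven-cleaner concentrate falls in Category CR.
With pH 13.7 (≥ 12.5), the pool pH-down solution falls in Category CR.
Category CR net quantity: 91.67 L + 158.33 L + 161.67 L = 411.67 L.
411.67 L ≤ 500 L (cargo aircraft limit, Category CR) — within limit.

Yes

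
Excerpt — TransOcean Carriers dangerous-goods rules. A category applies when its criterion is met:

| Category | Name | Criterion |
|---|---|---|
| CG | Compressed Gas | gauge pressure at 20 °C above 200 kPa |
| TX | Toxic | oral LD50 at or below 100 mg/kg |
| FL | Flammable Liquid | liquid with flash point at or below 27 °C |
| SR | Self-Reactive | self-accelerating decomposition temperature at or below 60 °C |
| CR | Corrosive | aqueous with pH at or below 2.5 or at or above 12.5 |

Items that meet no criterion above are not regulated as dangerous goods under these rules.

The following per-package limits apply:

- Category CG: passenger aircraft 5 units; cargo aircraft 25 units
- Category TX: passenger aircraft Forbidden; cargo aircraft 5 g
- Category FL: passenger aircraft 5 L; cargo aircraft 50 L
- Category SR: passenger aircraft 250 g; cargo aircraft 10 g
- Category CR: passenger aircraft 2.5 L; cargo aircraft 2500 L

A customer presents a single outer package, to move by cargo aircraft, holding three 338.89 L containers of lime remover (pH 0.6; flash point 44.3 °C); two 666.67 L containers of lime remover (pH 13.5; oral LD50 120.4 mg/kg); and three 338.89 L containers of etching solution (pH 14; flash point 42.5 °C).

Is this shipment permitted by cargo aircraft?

pH 0.6 meets the Category CR criterion (Corrosive), so the lime remover is Category CR.
Lime remover: pH 13.5 ≥ 12.5 → Category CR (Corrosive).
Etching solution: pH 14 ≥ 12.5 → Category CR (Corrosive).
Total Category CR: (three 338.89 L containers = 1016.67 L) + (two 666.67 L containers = 1333.34 L) + (three 338.89 L containers = 1016.67 L) = 3366.68 L.
3366.68 L > 2500 L (cargo aircraft limit, Category CR) — over the limit.

No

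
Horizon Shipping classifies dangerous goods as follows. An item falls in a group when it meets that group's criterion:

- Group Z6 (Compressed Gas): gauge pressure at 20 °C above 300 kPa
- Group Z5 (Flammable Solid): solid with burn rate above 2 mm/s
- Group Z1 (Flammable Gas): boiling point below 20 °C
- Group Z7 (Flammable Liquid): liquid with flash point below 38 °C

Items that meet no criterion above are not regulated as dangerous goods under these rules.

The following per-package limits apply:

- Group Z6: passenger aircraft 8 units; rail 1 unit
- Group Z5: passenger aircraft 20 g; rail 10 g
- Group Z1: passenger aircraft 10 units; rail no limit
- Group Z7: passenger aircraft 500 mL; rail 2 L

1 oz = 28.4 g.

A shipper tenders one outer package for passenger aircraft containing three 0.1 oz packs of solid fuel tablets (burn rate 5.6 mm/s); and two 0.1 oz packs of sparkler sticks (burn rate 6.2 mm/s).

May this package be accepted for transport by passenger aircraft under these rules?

Yes

Solid fuel tablets: burn rate 5.6 mm/s > 2 mm/s → Group Z5 (Flammable Solid).
Sparkler sticks: burn rate 6.2 mm/s > 2 mm/s → Group Z5 (Flammable Solid).
Total Group Z5: (three 0.1 oz packs = 8.52 g) + (two 0.1 oz packs = 5.68 g) = 14.2 g.
14.2 g ≤ 20 g (passenger aircraft limit, Group Z5) — within limit.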